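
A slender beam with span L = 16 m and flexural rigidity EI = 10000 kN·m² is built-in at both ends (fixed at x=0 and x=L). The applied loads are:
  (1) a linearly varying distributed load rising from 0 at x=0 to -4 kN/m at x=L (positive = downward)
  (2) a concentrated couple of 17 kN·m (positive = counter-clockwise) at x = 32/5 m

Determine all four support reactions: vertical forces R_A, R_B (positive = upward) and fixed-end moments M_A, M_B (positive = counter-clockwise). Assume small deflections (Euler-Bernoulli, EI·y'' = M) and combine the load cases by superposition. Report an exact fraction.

R_A = -807/100 kN, M_A = -2407/75 kN·m, R_B = -2393/100 kN, M_B = 1416/25 kN·m

Load 1 — triangular load w₀=-4 kN/m (0→w₀ over full span):
  R_A = 3w₀L/20 = 3·(-4)·16/20 = -48/5 kN
  M_A = w₀L²/30 = (-4)·16²/30 = -512/15 kN·m
  R_B = 7w₀L/20 = 7·(-4)·16/20 = -112/5 kN
  M_B = -w₀L²/20 = -(-4)·16²/20 = 256/5 kN·m
Load 2 — applied couple M₀=17 kN·m at a=32/5 m (b=L-a=48/5):
  R_A = 6M₀ab/L³ = 6·17·(32/5)·(48/5)/16³ = 153/100 kN
  M_A = M₀b(2a-b)/L² = 17·(48/5)·(2·(32/5)-(48/5))/16² = 51/25 kN·m
  R_B = -6M₀ab/L³ = -6·17·(32/5)·(48/5)/16³ = -153/100 kN
  M_B = M₀a(2b-a)/L² = 17·(32/5)·(2·(48/5)-(32/5))/16² = 136/25 kN·m
Superposition: R_A = -807/100 kN, M_A = -2407/75 kN·m, R_B = -2393/100 kN, M_B = 1416/25 kN·m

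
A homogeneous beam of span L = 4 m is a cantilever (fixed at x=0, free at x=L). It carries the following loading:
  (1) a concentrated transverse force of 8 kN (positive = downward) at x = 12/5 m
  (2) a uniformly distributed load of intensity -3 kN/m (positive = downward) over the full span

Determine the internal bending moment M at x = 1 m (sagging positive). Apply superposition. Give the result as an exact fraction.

M(1) = 23/10 kN·m

Load 1 — point force P=8 kN at a=12/5 m (b=L-a=8/5):
  M_1 = -P(a-x)  [x≤a] = -8·((12/5)-1) = -56/5 kN·m
Load 2 — uniform load w=-3 kN/m over full span:
  M_2 = -w(L-x)²/2 = -(-3)·(4-1)²/2 = 27/2 kN·m
Superposition: M = Σ M_i = 23/10 kN·m ≈ 2.300000 kN·m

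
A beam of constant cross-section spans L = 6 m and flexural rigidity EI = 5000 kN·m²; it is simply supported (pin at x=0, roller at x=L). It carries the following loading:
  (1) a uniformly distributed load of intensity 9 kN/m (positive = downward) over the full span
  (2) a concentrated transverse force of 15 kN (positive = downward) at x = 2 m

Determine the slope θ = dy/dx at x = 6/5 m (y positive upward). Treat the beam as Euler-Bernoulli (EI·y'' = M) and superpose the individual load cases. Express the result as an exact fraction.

θ(6/5) = -33857/1875000 rad

Load 1 — uniform load w=9 kN/m over full span:
  θ_1 = -w(L³-6Lx²+4x³)/(24EI) = -9·(6³-6·6·(6/5)²+4·(6/5)³)/(24·5000) = -8019/625000 rad
Load 2 — point force P=15 kN at a=2 m (b=L-a=4):
  θ_2 = -Pb(L²-b²-3x²)/(6LEI)  [x≤a] = -15·4·(6²-4²-3·(6/5)²)/(6·6·5000) = -49/9375 rad
Superposition: θ = Σ θ_i = -33857/1875000 rad ≈ -0.018057 rad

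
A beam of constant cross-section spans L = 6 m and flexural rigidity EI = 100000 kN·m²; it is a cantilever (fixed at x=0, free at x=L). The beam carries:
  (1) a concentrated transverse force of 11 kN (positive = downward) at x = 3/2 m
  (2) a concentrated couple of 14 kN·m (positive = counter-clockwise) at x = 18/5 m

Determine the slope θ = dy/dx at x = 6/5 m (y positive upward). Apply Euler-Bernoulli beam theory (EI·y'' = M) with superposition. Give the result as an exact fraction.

Load 1 — point force P=11 kN at a=3/2 m (b=L-a=9/2):
  θ_1 = -Px(2a-x)/(2EI)  [x≤a] = -11·(6/5)·(2·(3/2)-(6/5))/(2·100000) = -297/2500000 rad
Load 2 — applied couple M₀=14 kN·m at a=18/5 m (b=L-a=12/5):
  θ_2 = M₀x/EI  [x≤a] = 14·(6/5)/100000 = 21/125000 rad
Superposition: θ = Σ θ_i = 123/2500000 rad ≈ 0.000049 rad

θ(6/5) = 123/2500000 rad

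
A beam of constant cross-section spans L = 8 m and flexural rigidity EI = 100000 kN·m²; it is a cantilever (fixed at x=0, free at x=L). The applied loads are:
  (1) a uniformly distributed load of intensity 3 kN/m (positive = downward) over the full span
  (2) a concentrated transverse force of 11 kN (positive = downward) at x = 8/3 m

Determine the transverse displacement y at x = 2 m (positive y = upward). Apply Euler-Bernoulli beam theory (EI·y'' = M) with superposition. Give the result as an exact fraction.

y(2) = -103/50000 m

Load 1 — uniform load w=3 kN/m over full span:
  y_1 = -wx²(x²-4Lx+6L²)/(24EI) = -3·2²·(2²-4·8·2+6·8²)/(24·100000) = -81/50000 m
Load 2 — point force P=11 kN at a=8/3 m (b=L-a=16/3):
  y_2 = -Px²(3a-x)/(6EI)  [x≤a] = -11·2²·(3·(8/3)-2)/(6·100000) = -11/25000 m
Superposition: y = Σ y_i = -103/50000 m ≈ -0.002060 m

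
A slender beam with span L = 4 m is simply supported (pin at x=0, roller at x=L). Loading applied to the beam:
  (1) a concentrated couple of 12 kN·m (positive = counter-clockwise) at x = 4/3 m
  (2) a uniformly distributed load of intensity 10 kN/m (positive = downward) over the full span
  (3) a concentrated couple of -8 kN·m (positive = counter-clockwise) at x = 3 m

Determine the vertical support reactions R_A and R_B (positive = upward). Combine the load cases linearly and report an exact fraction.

Load 1 — applied couple M₀=12 kN·m at a=4/3 m (b=L-a=8/3):
  R_A = M₀/L = 12/4 = 3 kN
  R_B = -M₀/L = -12/4 = -3 kN
Load 2 — uniform load w=10 kN/m over full span:
  R_A = wL/2 = 10·4/2 = 20 kN
  R_B = wL/2 = 10·4/2 = 20 kN
Load 3 — applied couple M₀=-8 kN·m at a=3 m (b=L-a=1):
  R_A = M₀/L = (-8)/4 = -2 kN
  R_B = -M₀/L = -(-8)/4 = 2 kN
Superposition: R_A = 21 kN, R_B = 19 kN

R_A = 21 kN, R_B = 19 kN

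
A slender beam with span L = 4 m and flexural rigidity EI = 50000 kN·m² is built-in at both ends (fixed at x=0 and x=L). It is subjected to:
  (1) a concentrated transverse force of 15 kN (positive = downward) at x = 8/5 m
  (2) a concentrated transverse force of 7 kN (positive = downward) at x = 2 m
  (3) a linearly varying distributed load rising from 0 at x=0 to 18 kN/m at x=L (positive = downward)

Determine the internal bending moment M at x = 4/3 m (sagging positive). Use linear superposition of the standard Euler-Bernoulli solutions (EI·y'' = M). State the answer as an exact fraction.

Load 1 — point force P=15 kN at a=8/5 m (b=L-a=12/5):
  M_1 = Pb²(3a+b)x/L³ - Pab²/L²  [x≤a] = 15·(12/5)²·(3·(8/5)+(12/5))·(4/3)/4³ - 15·(8/5)·(12/5)²/4² = 108/25 kN·m
Load 2 — point force P=7 kN at a=2 m (b=L-a=2):
  M_2 = Pb²(3a+b)x/L³ - Pab²/L²  [x≤a] = 7·2²·(3·2+2)·(4/3)/4³ - 7·2·2²/4² = 7/6 kN·m
Load 3 — triangular load w₀=18 kN/m (0→w₀ over full span):
  M_3 = 3w₀Lx/20 - w₀L²/30 - w₀x³/(6L) = 3·18·4·(4/3)/20 - 18·4²/30 - 18·(4/3)³/(6·4) = 136/45 kN·m
Superposition: M = Σ M_i = 3829/450 kN·m ≈ 8.508889 kN·m

M(4/3) = 3829/450 kN·m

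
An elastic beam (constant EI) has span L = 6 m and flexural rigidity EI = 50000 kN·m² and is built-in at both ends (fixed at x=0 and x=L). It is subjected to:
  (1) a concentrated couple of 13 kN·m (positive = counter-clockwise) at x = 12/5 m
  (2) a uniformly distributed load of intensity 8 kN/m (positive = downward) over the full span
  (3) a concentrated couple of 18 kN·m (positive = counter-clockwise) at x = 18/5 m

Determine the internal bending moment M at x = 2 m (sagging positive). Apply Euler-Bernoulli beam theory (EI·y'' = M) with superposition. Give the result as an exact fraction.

M(2) = 389/25 kN·m

Load 1 — applied couple M₀=13 kN·m at a=12/5 m (b=L-a=18/5):
  M_1 = R_Ax - M_A  [x≤a] with R_A=78/25, M_A=39/25 = (78/25)·2 - (39/25) = 117/25 kN·m
Load 2 — uniform load w=8 kN/m over full span:
  M_2 = wLx/2 - wL²/12 - wx²/2 = 8·6·2/2 - 8·6²/12 - 8·2²/2 = 8 kN·m
Load 3 — applied couple M₀=18 kN·m at a=18/5 m (b=L-a=12/5):
  M_3 = R_Ax - M_A  [x≤a] with R_A=108/25, M_A=144/25 = (108/25)·2 - (144/25) = 72/25 kN·m
Superposition: M = Σ M_i = 389/25 kN·m ≈ 15.560000 kN·m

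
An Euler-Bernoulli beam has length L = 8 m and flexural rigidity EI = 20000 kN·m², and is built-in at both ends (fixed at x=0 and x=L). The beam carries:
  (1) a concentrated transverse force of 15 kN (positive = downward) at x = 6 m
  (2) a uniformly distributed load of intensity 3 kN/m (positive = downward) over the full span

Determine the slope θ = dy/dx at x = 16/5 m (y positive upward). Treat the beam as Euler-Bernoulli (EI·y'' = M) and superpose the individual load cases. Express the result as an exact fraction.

Load 1 — point force P=15 kN at a=6 m (b=L-a=2):
  θ_1 = -Pb²x(2aL-(3a+b)x)/(2L³EI)  [x≤a] = -15·2²·(16/5)·(2·6·8-(3·6+2)·(16/5))/(2·8³·20000) = -3/10000 rad
Load 2 — uniform load w=3 kN/m over full span:
  θ_2 = -wx(L-x)(L-2x)/(12EI) = -3·(16/5)·(8-(16/5))·(8-2·(16/5))/(12·20000) = -24/78125 rad
Superposition: θ = Σ θ_i = -759/1250000 rad ≈ -0.000607 rad

θ(16/5) = -759/1250000 rad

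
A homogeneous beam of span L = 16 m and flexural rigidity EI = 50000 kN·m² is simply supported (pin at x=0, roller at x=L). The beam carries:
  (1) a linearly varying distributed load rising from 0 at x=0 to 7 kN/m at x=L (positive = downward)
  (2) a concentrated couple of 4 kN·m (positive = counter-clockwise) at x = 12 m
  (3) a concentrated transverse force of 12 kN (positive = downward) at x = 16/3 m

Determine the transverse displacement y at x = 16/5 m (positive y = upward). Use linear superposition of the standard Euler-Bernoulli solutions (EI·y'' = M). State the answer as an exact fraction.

y(16/5) = -59927506/1318359375 m

Load 1 — triangular load w₀=7 kN/m (0→w₀ over full span):
  y_1 = -w₀x(7L⁴-10L²x²+3x⁴)/(360LEI) = -7·(16/5)·(7·16⁴-10·16²·(16/5)²+3·(16/5)⁴)/(360·16·50000) = -4931584/146484375 m
Load 2 — applied couple M₀=4 kN·m at a=12 m (b=L-a=4):
  y_2 = (M₀x³/(6L)+C₁x)/EI  [x≤a] with C₁=M₀(3b²-L²)/(6L)=-26/3 = (4·(16/5)³/(6·16)+(-26/3)·(16/5))/50000 = -206/390625 m
Load 3 — point force P=12 kN at a=16/3 m (b=L-a=32/3):
  y_3 = -Pbx(L²-b²-x²)/(6LEI)  [x≤a] = -12·(32/3)·(16/5)·(16²-(32/3)²-(16/5)²)/(6·16·50000) = -118784/10546875 m
Superposition: y = Σ y_i = -59927506/1318359375 m ≈ -0.045456 m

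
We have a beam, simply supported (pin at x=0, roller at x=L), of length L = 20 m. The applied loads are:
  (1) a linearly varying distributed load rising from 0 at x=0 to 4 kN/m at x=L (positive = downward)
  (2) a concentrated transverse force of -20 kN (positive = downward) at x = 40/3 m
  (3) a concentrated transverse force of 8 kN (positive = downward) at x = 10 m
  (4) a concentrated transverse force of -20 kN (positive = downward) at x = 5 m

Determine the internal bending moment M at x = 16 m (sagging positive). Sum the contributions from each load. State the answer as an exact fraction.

Load 1 — triangular load w₀=4 kN/m (0→w₀ over full span):
  M_1 = w₀Lx/6 - w₀x³/(6L) = 4·20·16/6 - 4·16³/(6·20) = 384/5 kN·m
Load 2 — point force P=-20 kN at a=40/3 m (b=L-a=20/3):
  M_2 = Pa(L-x)/L  [x>a] = (-20)·(40/3)·(20-16)/20 = -160/3 kN·m
Load 3 — point force P=8 kN at a=10 m (b=L-a=10):
  M_3 = Pa(L-x)/L  [x>a] = 8·10·(20-16)/20 = 16 kN·m
Load 4 — point force P=-20 kN at a=5 m (b=L-a=15):
  M_4 = Pa(L-x)/L  [x>a] = (-20)·5·(20-16)/20 = -20 kN·m
Superposition: M = Σ M_i = 292/15 kN·m ≈ 19.466667 kN·m

M(16) = 292/15 kN·m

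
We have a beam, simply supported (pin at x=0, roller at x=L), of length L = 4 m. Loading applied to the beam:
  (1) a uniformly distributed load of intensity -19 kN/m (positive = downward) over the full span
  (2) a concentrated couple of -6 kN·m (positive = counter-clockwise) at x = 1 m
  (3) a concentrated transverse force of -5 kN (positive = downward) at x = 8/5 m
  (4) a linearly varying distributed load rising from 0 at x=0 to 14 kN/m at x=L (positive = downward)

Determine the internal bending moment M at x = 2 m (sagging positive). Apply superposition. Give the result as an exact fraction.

Load 1 — uniform load w=-19 kN/m over full span:
  M_1 = wx(L-x)/2 = (-19)·2·(4-2)/2 = -38 kN·m
Load 2 — applied couple M₀=-6 kN·m at a=1 m (b=L-a=3):
  M_2 = M₀x/L - M₀  [x>a] = (-6)·2/4 - (-6) = 3 kN·m
Load 3 — point force P=-5 kN at a=8/5 m (b=L-a=12/5):
  M_3 = Pa(L-x)/L  [x>a] = (-5)·(8/5)·(4-2)/4 = -4 kN·m
Load 4 — triangular load w₀=14 kN/m (0→w₀ over full span):
  M_4 = w₀Lx/6 - w₀x³/(6L) = 14·4·2/6 - 14·2³/(6·4) = 14 kN·m
Superposition: M = Σ M_i = -25 kN·m ≈ -25.000000 kN·m

M(2) = -25 kN·m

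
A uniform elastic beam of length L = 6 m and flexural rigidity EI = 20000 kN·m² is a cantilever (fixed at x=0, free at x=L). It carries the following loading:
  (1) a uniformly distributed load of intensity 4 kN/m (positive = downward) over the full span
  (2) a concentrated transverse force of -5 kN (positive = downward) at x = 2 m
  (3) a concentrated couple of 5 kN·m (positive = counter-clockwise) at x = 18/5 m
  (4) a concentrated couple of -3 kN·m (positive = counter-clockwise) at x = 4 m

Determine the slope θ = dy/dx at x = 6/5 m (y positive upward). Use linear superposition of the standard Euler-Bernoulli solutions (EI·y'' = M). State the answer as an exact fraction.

Load 1 — uniform load w=4 kN/m over full span:
  θ_1 = -wx(x²-3Lx+3L²)/(6EI) = -4·(6/5)·((6/5)²-3·6·(6/5)+3·6²)/(6·20000) = -549/156250 rad
Load 2 — point force P=-5 kN at a=2 m (b=L-a=4):
  θ_2 = -Px(2a-x)/(2EI)  [x≤a] = -(-5)·(6/5)·(2·2-(6/5))/(2·20000) = 21/50000 rad
Load 3 — applied couple M₀=5 kN·m at a=18/5 m (b=L-a=12/5):
  θ_3 = M₀x/EI  [x≤a] = 5·(6/5)/20000 = 3/10000 rad
Load 4 — applied couple M₀=-3 kN·m at a=4 m (b=L-a=2):
  θ_4 = M₀x/EI  [x≤a] = (-3)·(6/5)/20000 = -9/50000 rad
Superposition: θ = Σ θ_i = -3717/1250000 rad ≈ -0.002974 rad

θ(6/5) = -3717/1250000 rad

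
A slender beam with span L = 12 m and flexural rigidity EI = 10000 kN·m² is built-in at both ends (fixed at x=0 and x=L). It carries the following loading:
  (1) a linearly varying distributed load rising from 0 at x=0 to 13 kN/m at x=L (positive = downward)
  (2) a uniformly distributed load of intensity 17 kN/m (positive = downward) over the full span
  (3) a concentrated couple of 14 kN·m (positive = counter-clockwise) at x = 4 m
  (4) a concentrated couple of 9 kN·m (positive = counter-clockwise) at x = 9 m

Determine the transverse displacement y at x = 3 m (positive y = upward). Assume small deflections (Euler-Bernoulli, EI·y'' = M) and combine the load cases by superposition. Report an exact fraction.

Load 1 — triangular load w₀=13 kN/m (0→w₀ over full span):
  y_1 = -w₀x²(L-x)²(x+2L)/(120LEI) = -13·3²·(12-3)²·(3+2·12)/(120·12·10000) = -28431/1600000 m
Load 2 — uniform load w=17 kN/m over full span:
  y_2 = -wx²(L-x)²/(24EI) = -17·3²·(12-3)²/(24·10000) = -4131/80000 m
Load 3 — applied couple M₀=14 kN·m at a=4 m (b=L-a=8):
  y_3 = (R_Ax³/6 - M_Ax²/2)/EI  [x≤a] with R_A=14/9, M_A=0 = ((14/9)·3³/6 - 0·3²/2)/10000 = 7/10000 m
Load 4 — applied couple M₀=9 kN·m at a=9 m (b=L-a=3):
  y_4 = (R_Ax³/6 - M_Ax²/2)/EI  [x≤a] with R_A=27/32, M_A=45/16 = ((27/32)·3³/6 - (45/16)·3²/2)/10000 = -567/640000 m
Superposition: y = Σ y_i = -222697/3200000 m ≈ -0.069593 m

y(3) = -222697/3200000 m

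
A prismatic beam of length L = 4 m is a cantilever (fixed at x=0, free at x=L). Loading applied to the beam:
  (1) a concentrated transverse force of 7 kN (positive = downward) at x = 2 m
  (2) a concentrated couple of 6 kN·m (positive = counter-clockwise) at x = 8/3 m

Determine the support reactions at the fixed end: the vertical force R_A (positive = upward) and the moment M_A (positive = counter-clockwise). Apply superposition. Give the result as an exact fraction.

Load 1 — point force P=7 kN at a=2 m (b=L-a=2):
  R_A = P = 7 kN
  M_A = Pa = 7·2 = 14 kN·m
Load 2 — applied couple M₀=6 kN·m at a=8/3 m (b=L-a=4/3):
  R_A = 0 kN
  M_A = -M₀ = -6 kN·m
Superposition: R_A = 7 kN, M_A = 8 kN·m

R_A = 7 kN, M_A = 8 kN·m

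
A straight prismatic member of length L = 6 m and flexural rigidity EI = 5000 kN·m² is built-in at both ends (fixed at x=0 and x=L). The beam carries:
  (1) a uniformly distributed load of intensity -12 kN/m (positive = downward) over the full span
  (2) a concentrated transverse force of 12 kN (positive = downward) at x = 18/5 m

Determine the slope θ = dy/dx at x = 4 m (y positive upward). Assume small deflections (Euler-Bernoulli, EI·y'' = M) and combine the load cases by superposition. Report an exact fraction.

Load 1 — uniform load w=-12 kN/m over full span:
  θ_1 = -wx(L-x)(L-2x)/(12EI) = -(-12)·4·(6-4)·(6-2·4)/(12·5000) = -2/625 rad
Load 2 — point force P=12 kN at a=18/5 m (b=L-a=12/5):
  θ_2 = Pa²(L-x)(2bL-(3b+a)(L-x))/(2L³EI)  [x>a] = 12·(18/5)²·(6-4)·(2·(12/5)·6-(3·(12/5)+(18/5))·(6-4))/(2·6³·5000) = 81/78125 rad
Superposition: θ = Σ θ_i = -169/78125 rad ≈ -0.002163 rad

θ(4) = -169/78125 rad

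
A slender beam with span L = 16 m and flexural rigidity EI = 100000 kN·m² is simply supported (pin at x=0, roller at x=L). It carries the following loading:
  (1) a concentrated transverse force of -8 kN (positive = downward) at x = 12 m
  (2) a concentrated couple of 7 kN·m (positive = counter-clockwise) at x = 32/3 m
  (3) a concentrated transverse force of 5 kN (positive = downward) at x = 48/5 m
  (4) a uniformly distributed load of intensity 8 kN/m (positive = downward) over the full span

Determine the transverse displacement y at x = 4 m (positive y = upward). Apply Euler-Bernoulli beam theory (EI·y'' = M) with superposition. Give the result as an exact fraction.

Load 1 — point force P=-8 kN at a=12 m (b=L-a=4):
  y_1 = -Pbx(L²-b²-x²)/(6LEI)  [x≤a] = -(-8)·4·4·(16²-4²-4²)/(6·16·100000) = 28/9375 m
Load 2 — applied couple M₀=7 kN·m at a=32/3 m (b=L-a=16/3):
  y_2 = (M₀x³/(6L)+C₁x)/EI  [x≤a] with C₁=M₀(3b²-L²)/(6L)=-112/9 = (7·4³/(6·16)+(-112/9)·4)/100000 = -203/450000 m
Load 3 — point force P=5 kN at a=48/5 m (b=L-a=32/5):
  y_3 = -Pbx(L²-b²-x²)/(6LEI)  [x≤a] = -5·(32/5)·4·(16²-(32/5)²-4²)/(6·16·100000) = -622/234375 m
Load 4 — uniform load w=8 kN/m over full span:
  y_4 = -wx(L³-2Lx²+x³)/(24EI) = -8·4·(16³-2·16·4²+4³)/(24·100000) = -152/3125 m
Superposition: y = Σ y_i = -548531/11250000 m ≈ -0.048758 m

y(4) = -548531/11250000 m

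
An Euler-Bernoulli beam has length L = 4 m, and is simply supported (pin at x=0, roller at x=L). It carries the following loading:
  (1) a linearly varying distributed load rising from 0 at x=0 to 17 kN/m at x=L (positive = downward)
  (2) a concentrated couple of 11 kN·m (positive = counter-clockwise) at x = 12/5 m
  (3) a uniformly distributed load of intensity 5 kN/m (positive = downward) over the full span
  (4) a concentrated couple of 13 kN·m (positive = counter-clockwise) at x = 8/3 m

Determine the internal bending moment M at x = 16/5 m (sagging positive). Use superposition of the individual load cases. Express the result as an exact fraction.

M(16/5) = 1832/125 kN·m

Load 1 — triangular load w₀=17 kN/m (0→w₀ over full span):
  M_1 = w₀Lx/6 - w₀x³/(6L) = 17·4·(16/5)/6 - 17·(16/5)³/(6·4) = 1632/125 kN·m
Load 2 — applied couple M₀=11 kN·m at a=12/5 m (b=L-a=8/5):
  M_2 = M₀x/L - M₀  [x>a] = 11·(16/5)/4 - 11 = -11/5 kN·m
Load 3 — uniform load w=5 kN/m over full span:
  M_3 = wx(L-x)/2 = 5·(16/5)·(4-(16/5))/2 = 32/5 kN·m
Load 4 — applied couple M₀=13 kN·m at a=8/3 m (b=L-a=4/3):
  M_4 = M₀x/L - M₀  [x>a] = 13·(16/5)/4 - 13 = -13/5 kN·m
Superposition: M = Σ M_i = 1832/125 kN·m ≈ 14.656000 kN·m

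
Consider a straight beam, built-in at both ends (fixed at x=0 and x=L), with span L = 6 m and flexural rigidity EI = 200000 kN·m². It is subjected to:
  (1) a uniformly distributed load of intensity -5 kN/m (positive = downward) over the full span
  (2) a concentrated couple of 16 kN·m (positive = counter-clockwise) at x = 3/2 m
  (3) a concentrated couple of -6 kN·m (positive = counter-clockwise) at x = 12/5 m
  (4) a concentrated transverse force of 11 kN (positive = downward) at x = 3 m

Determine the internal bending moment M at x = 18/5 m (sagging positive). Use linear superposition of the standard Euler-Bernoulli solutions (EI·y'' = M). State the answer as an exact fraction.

Load 1 — uniform load w=-5 kN/m over full span:
  M_1 = wLx/2 - wL²/12 - wx²/2 = (-5)·6·(18/5)/2 - (-5)·6²/12 - (-5)·(18/5)²/2 = -33/5 kN·m
Load 2 — applied couple M₀=16 kN·m at a=3/2 m (b=L-a=9/2):
  M_2 = R_Ax - M_A - M₀  [x>a] with R_A=3, M_A=-3 = 3·(18/5) - (-3) - 16 = -11/5 kN·m
Load 3 — applied couple M₀=-6 kN·m at a=12/5 m (b=L-a=18/5):
  M_3 = R_Ax - M_A - M₀  [x>a] with R_A=-36/25, M_A=-18/25 = (-36/25)·(18/5) - (-18/25) - (-6) = 192/125 kN·m
Load 4 — point force P=11 kN at a=3 m (b=L-a=3):
  M_4 = Pa²(a+3b)(L-x)/L³ - Pa²b/L²  [x>a] = 11·3²·(3+3·3)·(6-(18/5))/6³ - 11·3²·3/6² = 99/20 kN·m
Superposition: M = Σ M_i = -1157/500 kN·m ≈ -2.314000 kN·m

M(18/5) = -1157/500 kN·m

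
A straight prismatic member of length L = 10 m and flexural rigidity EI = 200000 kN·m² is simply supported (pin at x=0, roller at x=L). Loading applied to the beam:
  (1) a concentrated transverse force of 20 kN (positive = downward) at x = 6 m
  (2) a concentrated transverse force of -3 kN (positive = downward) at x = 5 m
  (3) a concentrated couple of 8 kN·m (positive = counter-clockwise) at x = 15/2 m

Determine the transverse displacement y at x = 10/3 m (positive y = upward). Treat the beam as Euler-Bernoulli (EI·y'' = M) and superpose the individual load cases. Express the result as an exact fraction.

Load 1 — point force P=20 kN at a=6 m (b=L-a=4):
  y_1 = -Pbx(L²-b²-x²)/(6LEI)  [x≤a] = -20·4·(10/3)·(10²-4²-(10/3)²)/(6·10·200000) = -82/50625 m
Load 2 — point force P=-3 kN at a=5 m (b=L-a=5):
  y_2 = -Pbx(L²-b²-x²)/(6LEI)  [x≤a] = -(-3)·5·(10/3)·(10²-5²-(10/3)²)/(6·10·200000) = 23/86400 m
Load 3 — applied couple M₀=8 kN·m at a=15/2 m (b=L-a=5/2):
  y_3 = (M₀x³/(6L)+C₁x)/EI  [x≤a] with C₁=M₀(3b²-L²)/(6L)=-65/6 = (8·(10/3)³/(6·10)+(-65/6)·(10/3))/200000 = -101/648000 m
Superposition: y = Σ y_i = -9781/6480000 m ≈ -0.001509 m

y(10/3) = -9781/6480000 m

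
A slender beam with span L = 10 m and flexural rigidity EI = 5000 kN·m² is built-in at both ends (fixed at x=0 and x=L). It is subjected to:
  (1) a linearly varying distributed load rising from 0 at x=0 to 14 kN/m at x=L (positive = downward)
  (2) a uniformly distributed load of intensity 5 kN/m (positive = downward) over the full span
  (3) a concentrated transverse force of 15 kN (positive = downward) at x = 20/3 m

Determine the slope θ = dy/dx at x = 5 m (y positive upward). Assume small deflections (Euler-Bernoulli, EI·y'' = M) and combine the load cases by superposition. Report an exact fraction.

θ(5) = -41/14400 rad

Load 1 — triangular load w₀=14 kN/m (0→w₀ over full span):
  θ_1 = -w₀(2x(L-x)(L-2x)(x+2L)+x²(L-x)²)/(120LEI) = -14·(2·5·(10-5)·(10-2·5)·(5+2·10)+5²·(10-5)²)/(120·10·5000) = -7/4800 rad
Load 2 — uniform load w=5 kN/m over full span:
  θ_2 = -wx(L-x)(L-2x)/(12EI) = -5·5·(10-5)·(10-2·5)/(12·5000) = 0 rad
Load 3 — point force P=15 kN at a=20/3 m (b=L-a=10/3):
  θ_3 = -Pb²x(2aL-(3a+b)x)/(2L³EI)  [x≤a] = -15·(10/3)²·5·(2·(20/3)·10-(3·(20/3)+(10/3))·5)/(2·10³·5000) = -1/720 rad
Superposition: θ = Σ θ_i = -41/14400 rad ≈ -0.002847 rad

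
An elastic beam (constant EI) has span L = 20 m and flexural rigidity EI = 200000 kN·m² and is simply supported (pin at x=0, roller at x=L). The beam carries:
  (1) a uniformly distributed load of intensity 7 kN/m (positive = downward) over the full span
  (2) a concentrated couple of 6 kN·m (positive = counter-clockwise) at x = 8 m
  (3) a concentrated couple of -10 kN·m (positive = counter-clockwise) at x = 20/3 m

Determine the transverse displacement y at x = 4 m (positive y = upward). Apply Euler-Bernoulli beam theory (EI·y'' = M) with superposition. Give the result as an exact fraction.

y(4) = -24473/562500 m

Load 1 — uniform load w=7 kN/m over full span:
  y_1 = -wx(L³-2Lx²+x³)/(24EI) = -7·4·(20³-2·20·4²+4³)/(24·200000) = -406/9375 m
Load 2 — applied couple M₀=6 kN·m at a=8 m (b=L-a=12):
  y_2 = (M₀x³/(6L)+C₁x)/EI  [x≤a] with C₁=M₀(3b²-L²)/(6L)=8/5 = (6·4³/(6·20)+(8/5)·4)/200000 = 3/62500 m
Load 3 — applied couple M₀=-10 kN·m at a=20/3 m (b=L-a=40/3):
  y_3 = (M₀x³/(6L)+C₁x)/EI  [x≤a] with C₁=M₀(3b²-L²)/(6L)=-100/9 = ((-10)·4³/(6·20)+(-100/9)·4)/200000 = -7/28125 m
Superposition: y = Σ y_i = -24473/562500 m ≈ -0.043508 m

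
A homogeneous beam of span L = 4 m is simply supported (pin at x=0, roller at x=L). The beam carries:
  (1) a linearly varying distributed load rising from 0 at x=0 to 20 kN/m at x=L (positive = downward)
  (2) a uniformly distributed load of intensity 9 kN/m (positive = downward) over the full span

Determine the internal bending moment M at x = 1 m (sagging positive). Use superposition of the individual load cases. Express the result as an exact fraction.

Load 1 — triangular load w₀=20 kN/m (0→w₀ over full span):
  M_1 = w₀Lx/6 - w₀x³/(6L) = 20·4·1/6 - 20·1³/(6·4) = 25/2 kN·m
Load 2 — uniform load w=9 kN/m over full span:
  M_2 = wx(L-x)/2 = 9·1·(4-1)/2 = 27/2 kN·m
Superposition: M = Σ M_i = 26 kN·m ≈ 26.000000 kN·m

M(1) = 26 kN·m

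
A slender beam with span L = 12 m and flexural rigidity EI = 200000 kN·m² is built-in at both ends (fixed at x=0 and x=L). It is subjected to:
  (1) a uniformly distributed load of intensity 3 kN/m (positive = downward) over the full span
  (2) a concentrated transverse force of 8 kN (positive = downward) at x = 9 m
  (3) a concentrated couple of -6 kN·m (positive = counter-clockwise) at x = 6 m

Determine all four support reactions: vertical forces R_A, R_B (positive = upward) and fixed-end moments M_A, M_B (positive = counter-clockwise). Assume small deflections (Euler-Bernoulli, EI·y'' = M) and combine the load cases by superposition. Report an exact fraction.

R_A = 37/2 kN, M_A = 39 kN·m, R_B = 51/2 kN, M_B = -51 kN·m

Load 1 — uniform load w=3 kN/m over full span:
  R_A = wL/2 = 3·12/2 = 18 kN
  M_A = wL²/12 = 3·12²/12 = 36 kN·m
  R_B = wL/2 = 3·12/2 = 18 kN
  M_B = -wL²/12 = -3·12²/12 = -36 kN·m
Load 2 — point force P=8 kN at a=9 m (b=L-a=3):
  R_A = Pb²(3a+b)/L³ = 8·3²·(3·9+3)/12³ = 5/4 kN
  M_A = Pab²/L² = 8·9·3²/12² = 9/2 kN·m
  R_B = Pa²(a+3b)/L³ = 8·9²·(9+3·3)/12³ = 27/4 kN
  M_B = -Pa²b/L² = -8·9²·3/12² = -27/2 kN·m
Load 3 — applied couple M₀=-6 kN·m at a=6 m (b=L-a=6):
  R_A = 6M₀ab/L³ = 6·(-6)·6·6/12³ = -3/4 kN
  M_A = M₀b(2a-b)/L² = (-6)·6·(2·6-6)/12² = -3/2 kN·m
  R_B = -6M₀ab/L³ = -6·(-6)·6·6/12³ = 3/4 kN
  M_B = M₀a(2b-a)/L² = (-6)·6·(2·6-6)/12² = -3/2 kN·m
Superposition: R_A = 37/2 kN, M_A = 39 kN·m, R_B = 51/2 kN, M_B = -51 kN·m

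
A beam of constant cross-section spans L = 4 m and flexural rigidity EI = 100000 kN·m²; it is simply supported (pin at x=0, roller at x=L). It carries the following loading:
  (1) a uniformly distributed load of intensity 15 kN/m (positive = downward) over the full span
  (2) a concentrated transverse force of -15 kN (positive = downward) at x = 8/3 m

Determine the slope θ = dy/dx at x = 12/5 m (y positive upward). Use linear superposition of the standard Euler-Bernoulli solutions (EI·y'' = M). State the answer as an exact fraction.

Load 1 — uniform load w=15 kN/m over full span:
  θ_1 = -w(L³-6Lx²+4x³)/(24EI) = -15·(4³-6·4·(12/5)²+4·(12/5)³)/(24·100000) = 37/312500 rad
Load 2 — point force P=-15 kN at a=8/3 m (b=L-a=4/3):
  θ_2 = -Pb(L²-b²-3x²)/(6LEI)  [x≤a] = -(-15)·(4/3)·(4²-(4/3)²-3·(12/5)²)/(6·4·100000) = -43/1687500 rad
Superposition: θ = Σ θ_i = 196/2109375 rad ≈ 0.000093 rad

θ(12/5) = 196/2109375 rad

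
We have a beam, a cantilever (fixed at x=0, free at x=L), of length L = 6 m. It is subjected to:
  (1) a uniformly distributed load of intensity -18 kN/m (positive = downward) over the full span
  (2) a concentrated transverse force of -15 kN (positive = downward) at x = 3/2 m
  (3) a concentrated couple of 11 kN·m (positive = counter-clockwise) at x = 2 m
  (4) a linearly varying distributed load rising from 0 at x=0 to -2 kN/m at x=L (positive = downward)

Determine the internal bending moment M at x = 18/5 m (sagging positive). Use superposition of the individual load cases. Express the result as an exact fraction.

Load 1 — uniform load w=-18 kN/m over full span:
  M_1 = -w(L-x)²/2 = -(-18)·(6-(18/5))²/2 = 1296/25 kN·m
Load 2 — point force P=-15 kN at a=3/2 m (b=L-a=9/2):
  M_2 = 0  [x>a] = 0 kN·m
Load 3 — applied couple M₀=11 kN·m at a=2 m (b=L-a=4):
  M_3 = 0  [x>a] = 0 kN·m
Load 4 — triangular load w₀=-2 kN/m (0→w₀ over full span):
  M_4 = w₀Lx/2 - w₀L²/3 - w₀x³/(6L) = (-2)·6·(18/5)/2 - (-2)·6²/3 - (-2)·(18/5)³/(6·6) = 624/125 kN·m
Superposition: M = Σ M_i = 7104/125 kN·m ≈ 56.832000 kN·m

M(18/5) = 7104/125 kN·m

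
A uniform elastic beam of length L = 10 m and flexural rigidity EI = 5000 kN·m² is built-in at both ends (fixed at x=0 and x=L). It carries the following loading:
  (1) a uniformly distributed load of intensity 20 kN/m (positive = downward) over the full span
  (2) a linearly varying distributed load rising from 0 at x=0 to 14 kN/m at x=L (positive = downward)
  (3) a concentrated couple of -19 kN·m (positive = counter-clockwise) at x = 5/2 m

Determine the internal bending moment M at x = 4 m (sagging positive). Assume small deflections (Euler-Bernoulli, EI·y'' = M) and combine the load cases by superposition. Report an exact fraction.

M(4) = 24629/240 kN·m

Load 1 — uniform load w=20 kN/m over full span:
  M_1 = wLx/2 - wL²/12 - wx²/2 = 20·10·4/2 - 20·10²/12 - 20·4²/2 = 220/3 kN·m
Load 2 — triangular load w₀=14 kN/m (0→w₀ over full span):
  M_2 = 3w₀Lx/20 - w₀L²/30 - w₀x³/(6L) = 3·14·10·4/20 - 14·10²/30 - 14·4³/(6·10) = 112/5 kN·m
Load 3 — applied couple M₀=-19 kN·m at a=5/2 m (b=L-a=15/2):
  M_3 = R_Ax - M_A - M₀  [x>a] with R_A=-171/80, M_A=57/16 = (-171/80)·4 - (57/16) - (-19) = 551/80 kN·m
Superposition: M = Σ M_i = 24629/240 kN·m ≈ 102.620833 kN·m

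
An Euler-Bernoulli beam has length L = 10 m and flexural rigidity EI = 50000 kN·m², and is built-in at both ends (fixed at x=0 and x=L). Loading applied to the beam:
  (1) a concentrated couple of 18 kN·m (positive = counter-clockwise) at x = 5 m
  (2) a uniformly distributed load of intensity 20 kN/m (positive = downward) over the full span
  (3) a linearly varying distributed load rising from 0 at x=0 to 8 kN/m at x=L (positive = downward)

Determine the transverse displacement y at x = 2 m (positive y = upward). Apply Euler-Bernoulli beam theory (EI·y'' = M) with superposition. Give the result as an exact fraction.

Load 1 — applied couple M₀=18 kN·m at a=5 m (b=L-a=5):
  y_1 = (R_Ax³/6 - M_Ax²/2)/EI  [x≤a] with R_A=27/10, M_A=9/2 = ((27/10)·2³/6 - (9/2)·2²/2)/50000 = -27/250000 m
Load 2 — uniform load w=20 kN/m over full span:
  y_2 = -wx²(L-x)²/(24EI) = -20·2²·(10-2)²/(24·50000) = -8/1875 m
Load 3 — triangular load w₀=8 kN/m (0→w₀ over full span):
  y_3 = -w₀x²(L-x)²(x+2L)/(120LEI) = -8·2²·(10-2)²·(2+2·10)/(120·10·50000) = -176/234375 m
Superposition: y = Σ y_i = -6407/1250000 m ≈ -0.005126 m

y(2) = -6407/1250000 m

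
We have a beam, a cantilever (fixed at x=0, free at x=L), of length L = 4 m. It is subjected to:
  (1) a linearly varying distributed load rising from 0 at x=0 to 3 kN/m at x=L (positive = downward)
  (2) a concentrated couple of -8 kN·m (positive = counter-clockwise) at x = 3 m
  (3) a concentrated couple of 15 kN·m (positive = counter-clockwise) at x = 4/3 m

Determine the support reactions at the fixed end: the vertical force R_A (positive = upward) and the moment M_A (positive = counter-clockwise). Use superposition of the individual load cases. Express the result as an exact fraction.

Load 1 — triangular load w₀=3 kN/m (0→w₀ over full span):
  R_A = w₀L/2 = 3·4/2 = 6 kN
  M_A = w₀L²/3 = 3·4²/3 = 16 kN·m
Load 2 — applied couple M₀=-8 kN·m at a=3 m (b=L-a=1):
  R_A = 0 kN
  M_A = -M₀ = -(-8) = 8 kN·m
Load 3 — applied couple M₀=15 kN·m at a=4/3 m (b=L-a=8/3):
  R_A = 0 kN
  M_A = -M₀ = -15 kN·m
Superposition: R_A = 6 kN, M_A = 9 kN·m

R_A = 6 kN, M_A = 9 kN·m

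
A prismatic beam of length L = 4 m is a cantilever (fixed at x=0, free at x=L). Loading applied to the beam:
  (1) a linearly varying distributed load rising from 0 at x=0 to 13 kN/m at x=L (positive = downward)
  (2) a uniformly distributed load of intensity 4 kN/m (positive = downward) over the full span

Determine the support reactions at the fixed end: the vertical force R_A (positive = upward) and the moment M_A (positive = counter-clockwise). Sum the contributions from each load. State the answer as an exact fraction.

R_A = 42 kN, M_A = 304/3 kN·m

Load 1 — triangular load w₀=13 kN/m (0→w₀ over full span):
  R_A = w₀L/2 = 13·4/2 = 26 kN
  M_A = w₀L²/3 = 13·4²/3 = 208/3 kN·m
Load 2 — uniform load w=4 kN/m over full span:
  R_A = wL = 4·4 = 16 kN
  M_A = wL²/2 = 4·4²/2 = 32 kN·m
Superposition: R_A = 42 kN, M_A = 304/3 kN·m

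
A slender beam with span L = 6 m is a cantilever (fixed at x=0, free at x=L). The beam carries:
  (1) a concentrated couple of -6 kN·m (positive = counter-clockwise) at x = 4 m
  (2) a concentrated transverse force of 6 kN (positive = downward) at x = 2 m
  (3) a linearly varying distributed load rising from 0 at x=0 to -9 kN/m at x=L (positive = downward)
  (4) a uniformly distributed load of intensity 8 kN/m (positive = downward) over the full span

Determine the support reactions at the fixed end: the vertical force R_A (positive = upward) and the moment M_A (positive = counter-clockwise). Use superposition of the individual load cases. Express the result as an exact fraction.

R_A = 27 kN, M_A = 54 kN·m

Load 1 — applied couple M₀=-6 kN·m at a=4 m (b=L-a=2):
  R_A = 0 kN
  M_A = -M₀ = -(-6) = 6 kN·m
Load 2 — point force P=6 kN at a=2 m (b=L-a=4):
  R_A = P = 6 kN
  M_A = Pa = 6·2 = 12 kN·m
Load 3 — triangular load w₀=-9 kN/m (0→w₀ over full span):
  R_A = w₀L/2 = (-9)·6/2 = -27 kN
  M_A = w₀L²/3 = (-9)·6²/3 = -108 kN·m
Load 4 — uniform load w=8 kN/m over full span:
  R_A = wL = 8·6 = 48 kN
  M_A = wL²/2 = 8·6²/2 = 144 kN·m
Superposition: R_A = 27 kN, M_A = 54 kN·m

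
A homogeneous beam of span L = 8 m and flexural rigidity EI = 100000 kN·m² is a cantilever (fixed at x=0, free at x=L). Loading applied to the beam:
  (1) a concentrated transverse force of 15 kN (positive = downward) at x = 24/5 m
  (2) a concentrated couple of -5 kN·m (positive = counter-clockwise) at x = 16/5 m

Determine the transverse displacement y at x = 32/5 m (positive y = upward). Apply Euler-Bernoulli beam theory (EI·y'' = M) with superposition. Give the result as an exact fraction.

y(32/5) = -708/78125 m

Load 1 — point force P=15 kN at a=24/5 m (b=L-a=16/5):
  y_1 = -Pa²(3x-a)/(6EI)  [x>a] = -15·(24/5)²·(3·(32/5)-(24/5))/(6·100000) = -648/78125 m
Load 2 — applied couple M₀=-5 kN·m at a=16/5 m (b=L-a=24/5):
  y_2 = M₀a(2x-a)/(2EI)  [x>a] = (-5)·(16/5)·(2·(32/5)-(16/5))/(2·100000) = -12/15625 m
Superposition: y = Σ y_i = -708/78125 m ≈ -0.009062 m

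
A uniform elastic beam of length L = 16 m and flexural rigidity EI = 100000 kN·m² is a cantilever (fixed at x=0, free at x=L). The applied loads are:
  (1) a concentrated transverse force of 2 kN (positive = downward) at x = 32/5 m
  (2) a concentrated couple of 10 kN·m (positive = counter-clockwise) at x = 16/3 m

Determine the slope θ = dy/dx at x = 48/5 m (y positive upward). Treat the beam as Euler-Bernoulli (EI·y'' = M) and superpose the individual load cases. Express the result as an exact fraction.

θ(48/5) = 29/234375 rad

Load 1 — point force P=2 kN at a=32/5 m (b=L-a=48/5):
  θ_1 = -Pa²/(2EI)  [x>a] = -2·(32/5)²/(2·100000) = -32/78125 rad
Load 2 — applied couple M₀=10 kN·m at a=16/3 m (b=L-a=32/3):
  θ_2 = M₀a/EI  [x>a] = 10·(16/3)/100000 = 1/1875 rad
Superposition: θ = Σ θ_i = 29/234375 rad ≈ 0.000124 rad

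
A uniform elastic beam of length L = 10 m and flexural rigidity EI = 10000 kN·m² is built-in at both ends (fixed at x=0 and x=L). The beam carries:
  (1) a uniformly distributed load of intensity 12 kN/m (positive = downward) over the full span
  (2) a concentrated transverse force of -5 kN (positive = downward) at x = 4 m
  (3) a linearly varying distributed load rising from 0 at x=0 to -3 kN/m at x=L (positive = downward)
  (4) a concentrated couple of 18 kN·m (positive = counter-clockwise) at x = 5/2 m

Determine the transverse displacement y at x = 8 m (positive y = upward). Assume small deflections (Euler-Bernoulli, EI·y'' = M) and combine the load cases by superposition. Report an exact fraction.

y(8) = -28283/3000000 m

Load 1 — uniform load w=12 kN/m over full span:
  y_1 = -wx²(L-x)²/(24EI) = -12·8²·(10-8)²/(24·10000) = -8/625 m
Load 2 — point force P=-5 kN at a=4 m (b=L-a=6):
  y_2 = -Pa²(L-x)²(3bL-(3b+a)(L-x))/(6L³EI)  [x>a] = -(-5)·4²·(10-8)²·(3·6·10-(3·6+4)·(10-8))/(6·10³·10000) = 34/46875 m
Load 3 — triangular load w₀=-3 kN/m (0→w₀ over full span):
  y_3 = -w₀x²(L-x)²(x+2L)/(120LEI) = -(-3)·8²·(10-8)²·(8+2·10)/(120·10·10000) = 28/15625 m
Load 4 — applied couple M₀=18 kN·m at a=5/2 m (b=L-a=15/2):
  y_4 = (R_Ax³/6 - M_Ax²/2 - M₀(x-a)²/2)/EI  [x>a] with R_A=81/40, M_A=-27/8 = ((81/40)·8³/6 - (-27/8)·8²/2 - 18·(8-(5/2))²/2)/10000 = 171/200000 m
Superposition: y = Σ y_i = -28283/3000000 m ≈ -0.009428 m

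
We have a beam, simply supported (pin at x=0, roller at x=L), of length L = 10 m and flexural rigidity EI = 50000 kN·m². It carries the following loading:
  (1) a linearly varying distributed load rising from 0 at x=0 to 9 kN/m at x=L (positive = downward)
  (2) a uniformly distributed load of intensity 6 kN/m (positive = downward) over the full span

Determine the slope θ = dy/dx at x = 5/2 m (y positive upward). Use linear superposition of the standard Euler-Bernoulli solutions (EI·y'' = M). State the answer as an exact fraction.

Load 1 — triangular load w₀=9 kN/m (0→w₀ over full span):
  θ_1 = -w₀(7L⁴-30L²x²+15x⁴)/(360LEI) = -9·(7·10⁴-30·10²·(5/2)²+15·(5/2)⁴)/(360·10·50000) = -1327/512000 rad
Load 2 — uniform load w=6 kN/m over full span:
  θ_2 = -w(L³-6Lx²+4x³)/(24EI) = -6·(10³-6·10·(5/2)²+4·(5/2)³)/(24·50000) = -11/3200 rad
Superposition: θ = Σ θ_i = -3087/512000 rad ≈ -0.006029 rad

θ(5/2) = -3087/512000 rad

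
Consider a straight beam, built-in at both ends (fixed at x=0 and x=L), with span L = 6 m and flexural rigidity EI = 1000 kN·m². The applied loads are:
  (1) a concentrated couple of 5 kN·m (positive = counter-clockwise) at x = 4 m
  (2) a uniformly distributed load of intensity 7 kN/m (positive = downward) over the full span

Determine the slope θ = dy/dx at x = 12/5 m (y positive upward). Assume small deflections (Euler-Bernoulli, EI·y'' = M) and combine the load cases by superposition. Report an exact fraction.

θ(12/5) = -107/15625 rad

Load 1 — applied couple M₀=5 kN·m at a=4 m (b=L-a=2):
  θ_1 = (R_Ax²/2 - M_Ax)/EI  [x≤a] with R_A=10/9, M_A=5/3 = ((10/9)·(12/5)²/2 - (5/3)·(12/5))/1000 = -1/1250 rad
Load 2 — uniform load w=7 kN/m over full span:
  θ_2 = -wx(L-x)(L-2x)/(12EI) = -7·(12/5)·(6-(12/5))·(6-2·(12/5))/(12·1000) = -189/31250 rad
Superposition: θ = Σ θ_i = -107/15625 rad ≈ -0.006848 rad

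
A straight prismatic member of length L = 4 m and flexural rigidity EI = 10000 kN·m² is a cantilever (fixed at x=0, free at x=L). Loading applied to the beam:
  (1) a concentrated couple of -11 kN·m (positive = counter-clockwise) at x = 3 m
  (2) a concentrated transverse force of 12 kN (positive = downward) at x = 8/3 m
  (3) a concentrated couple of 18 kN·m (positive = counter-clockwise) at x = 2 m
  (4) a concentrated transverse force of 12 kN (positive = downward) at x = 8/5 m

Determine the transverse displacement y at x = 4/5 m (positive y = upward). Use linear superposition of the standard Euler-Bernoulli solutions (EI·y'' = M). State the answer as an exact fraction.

Load 1 — applied couple M₀=-11 kN·m at a=3 m (b=L-a=1):
  y_1 = M₀x²/(2EI)  [x≤a] = (-11)·(4/5)²/(2·10000) = -11/31250 m
Load 2 — point force P=12 kN at a=8/3 m (b=L-a=4/3):
  y_2 = -Px²(3a-x)/(6EI)  [x≤a] = -12·(4/5)²·(3·(8/3)-(4/5))/(6·10000) = -72/78125 m
Load 3 — applied couple M₀=18 kN·m at a=2 m (b=L-a=2):
  y_3 = M₀x²/(2EI)  [x≤a] = 18·(4/5)²/(2·10000) = 9/15625 m
Load 4 — point force P=12 kN at a=8/5 m (b=L-a=12/5):
  y_4 = -Px²(3a-x)/(6EI)  [x≤a] = -12·(4/5)²·(3·(8/5)-(4/5))/(6·10000) = -8/15625 m
Superposition: y = Σ y_i = -189/156250 m ≈ -0.001210 m

y(4/5) = -189/156250 m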